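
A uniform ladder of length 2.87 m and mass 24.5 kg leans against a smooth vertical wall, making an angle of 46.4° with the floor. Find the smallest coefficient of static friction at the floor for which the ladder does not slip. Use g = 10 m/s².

About the foot of the ladder:
Ladder weight 24.5×10 = 245 N acts at 1.435 m along the ladder; its horizontal arm is 1.435·cos46.4° = 0.9896 m → τ = 242.5 N·m clockwise.
Wall normal N acts horizontally at the top; its moment arm is the height L sinθ = 2.87·sin46.4° = 2.078 m, counterclockwise.
Στ = 0 ⇒ N × 2.078 = 242.5 ⇒ N = 116.7 N.
ΣFx = 0 ⇒ f = N_wall = 116.7 N. ΣFy = 0 ⇒ N_floor = 245 N.
μ_min = f / N_floor = 116.7 / 245 = 0.476.

μ_min ≈ 0.476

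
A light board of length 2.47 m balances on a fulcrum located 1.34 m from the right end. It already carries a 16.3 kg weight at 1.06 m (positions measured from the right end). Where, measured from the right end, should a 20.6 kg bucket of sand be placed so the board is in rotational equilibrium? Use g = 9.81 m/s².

x ≈ 1.56 m from the right end

Choose the fulcrum (at 1.34 m from the right end) as the axis so the support reaction has zero arm there.
Weight: 16.3 × 9.81 = 159.9 N down at 1.06 m → arm 0.28 m, τ = 159.9 × 0.28 = 44.77 N·m clockwise.
Net moment of existing loads = 44.77 N·m clockwise.
The bucket of sand weighs 20.6 × 9.81 = 202.1 N and must supply an equal counterclockwise moment, so its lever arm about the fulcrum is 44.77 / 202.1 = 0.222 m.
That puts it at 1.34 + 0.222 = 1.56 m from the right end.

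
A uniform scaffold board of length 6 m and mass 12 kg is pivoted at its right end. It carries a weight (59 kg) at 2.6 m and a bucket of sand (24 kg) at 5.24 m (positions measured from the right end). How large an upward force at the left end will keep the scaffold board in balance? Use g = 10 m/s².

Taking torques about the right end:
Beam weight: 12 × 10 = 120 N down at 3 m → arm 3 m, τ = 120 × 3 = 360 N·m counterclockwise.
Weight: 59 × 10 = 590 N down at 2.6 m → arm 2.6 m, τ = 590 × 2.6 = 1534 N·m counterclockwise.
Bucket of sand: 24 × 10 = 240 N down at 5.24 m → arm 5.24 m, τ = 240 × 5.24 = 1258 N·m counterclockwise.
Net moment of the loads = 3152 N·m counterclockwise.
The upward force F acts at the left end, arm 6 m, giving F × 6 clockwise.
Setting net torque to zero: F × 6 = 3152 → F = 3152 / 6 = 525 N.

F ≈ 525 N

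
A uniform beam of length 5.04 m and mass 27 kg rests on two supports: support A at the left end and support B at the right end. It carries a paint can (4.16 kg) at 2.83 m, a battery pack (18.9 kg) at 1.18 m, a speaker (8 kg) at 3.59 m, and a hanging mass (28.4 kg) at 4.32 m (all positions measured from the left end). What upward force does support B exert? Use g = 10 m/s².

R_B ≈ 503 N

Taking torques about support A:
Beam weight: 27 × 10 = 270 N down at 2.52 m → arm 2.52 m, τ = 270 × 2.52 = 680.4 N·m clockwise.
Paint can: 4.16 × 10 = 41.6 N down at 2.83 m → arm 2.83 m, τ = 41.6 × 2.83 = 117.7 N·m clockwise.
Battery pack: 18.9 × 10 = 189 N down at 1.18 m → arm 1.18 m, τ = 189 × 1.18 = 223 N·m clockwise.
Speaker: 8 × 10 = 80 N down at 3.59 m → arm 3.59 m, τ = 80 × 3.59 = 287.2 N·m clockwise.
Hanging mass: 28.4 × 10 = 284 N down at 4.32 m → arm 4.32 m, τ = 284 × 4.32 = 1227 N·m clockwise.
Net load moment about support A = 2535 N·m clockwise.
Reaction R at support B is upward at 5.04 m, arm 5.04 m → moment R × 5.04 counterclockwise.
Setting net torque to zero: R × 5.04 = 2535 → R = 503 N.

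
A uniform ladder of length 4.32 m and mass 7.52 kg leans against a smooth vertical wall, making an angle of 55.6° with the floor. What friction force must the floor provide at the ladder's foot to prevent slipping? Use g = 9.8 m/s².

About the foot of the ladder:
Ladder weight 7.52×9.8 = 73.7 N acts at 2.16 m along the ladder; its horizontal arm is 2.16·cos55.6° = 1.22 m → τ = 89.91 N·m clockwise.
Wall normal N acts horizontally at the top; its moment arm is the height L sinθ = 4.32·sin55.6° = 3.564 m, counterclockwise.
Στ = 0 ⇒ N × 3.564 = 89.91 ⇒ N = 25.2 N.
ΣFx = 0: friction at the foot balances the wall's push, so f = N_wall = 25.2 N.

f ≈ 25.2 N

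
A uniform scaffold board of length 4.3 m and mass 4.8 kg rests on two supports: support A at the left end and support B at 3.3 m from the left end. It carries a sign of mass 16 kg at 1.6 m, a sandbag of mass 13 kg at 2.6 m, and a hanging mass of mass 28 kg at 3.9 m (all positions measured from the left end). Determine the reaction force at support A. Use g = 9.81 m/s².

R_A ≈ 74.4 N

About support B:
Beam weight: 4.8 × 9.81 = 47.09 N down at 2.15 m → arm 1.15 m, τ = 47.09 × 1.15 = 54.15 N·m counterclockwise.
Sign: 16 × 9.81 = 157 N down at 1.6 m → arm 1.7 m, τ = 157 × 1.7 = 266.9 N·m counterclockwise.
Sandbag: 13 × 9.81 = 127.5 N down at 2.6 m → arm 0.7 m, τ = 127.5 × 0.7 = 89.25 N·m counterclockwise.
Hanging mass: 28 × 9.81 = 274.7 N down at 3.9 m → arm 0.6 m, τ = 274.7 × 0.6 = 164.8 N·m clockwise.
Net load moment about support B = 245.5 N·m counterclockwise.
Reaction R at support A is upward at 0 m, arm 3.3 m → moment R × 3.3 clockwise.
Balancing moments: R × 3.3 = 245.5, giving R = 74.4 N.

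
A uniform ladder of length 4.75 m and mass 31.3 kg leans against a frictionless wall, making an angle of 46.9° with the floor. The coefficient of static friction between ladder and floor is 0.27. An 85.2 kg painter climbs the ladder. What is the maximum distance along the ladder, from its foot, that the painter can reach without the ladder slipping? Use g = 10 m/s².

Taking torques about the foot of the ladder:
Ladder weight 31.3×10 = 313 N acts at 2.375 m along the ladder; its horizontal arm is 2.375·cos46.9° = 1.623 m → τ = 508 N·m clockwise.
Painter weight 85.2×10 = 852 N at distance d → arm d·cos46.9° → τ = 852·d·0.6833 clockwise.
Wall normal N at the top has arm L sinθ = 3.468 m counterclockwise, so Στ = 0 gives N·3.468 = 508 + 582.2·d.
ΣFy = 0 ⇒ N_floor = 1165 N, so the maximum friction is μ_s·N_floor = 0.27×1165 = 314.6 N. ΣFx = 0 ⇒ N_wall = f, so at the slipping point N = 314.6 N.
Substituting: 314.6×3.468 = 508 + 582.2·d ⇒ d = (1091 − 508) / 582.2 = 1 m.

d ≈ 1 m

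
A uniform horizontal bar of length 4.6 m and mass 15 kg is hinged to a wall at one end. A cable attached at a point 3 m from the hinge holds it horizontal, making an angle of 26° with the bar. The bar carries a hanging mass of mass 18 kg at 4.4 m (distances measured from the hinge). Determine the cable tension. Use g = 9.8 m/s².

Taking torques about the hinge:
Beam weight: 15 × 9.8 = 147 N down at 2.3 m → arm 2.3 m, τ = 147 × 2.3 = 338.1 N·m clockwise.
Hanging mass: 18 × 9.8 = 176.4 N down at 4.4 m → arm 4.4 m, τ = 176.4 × 4.4 = 776.2 N·m clockwise.
Total clockwise load moment = 1114 N·m.
The cable tension T acts at 3 m; only its component perpendicular to the bar, T sinθ, produces torque. sin 26° = 0.4384.
Στ = 0 ⇒ T × 3 × 0.4384 = 1114 ⇒ T = 1114 / 1.315 = 847 N.

T ≈ 847 N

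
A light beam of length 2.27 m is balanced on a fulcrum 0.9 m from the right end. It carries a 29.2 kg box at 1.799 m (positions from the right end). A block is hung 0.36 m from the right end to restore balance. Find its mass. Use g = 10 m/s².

m ≈ 48.6 kg

About the fulcrum (at 0.9 m from the right end):
Box: 29.2 × 10 = 292 N down at 1.799 m → arm 0.899 m, τ = 292 × 0.899 = 262.5 N·m counterclockwise.
Net moment of known loads = 262.5 N·m counterclockwise.
An unknown mass m at 0.36 m has arm 0.54 m; its moment is m·g·0.54 clockwise.
For rotational equilibrium, m × 10 × 0.54 = 262.5, so m = 262.5 / (10 × 0.54) = 48.6 kg.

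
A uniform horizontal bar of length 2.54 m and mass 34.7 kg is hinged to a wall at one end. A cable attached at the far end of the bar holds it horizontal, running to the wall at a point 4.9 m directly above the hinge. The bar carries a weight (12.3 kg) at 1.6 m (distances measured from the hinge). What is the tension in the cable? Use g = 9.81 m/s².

Sum moments about the hinge (the unknown hinge reaction has zero arm there).
Beam weight: 34.7 × 9.81 = 340.4 N down at 1.27 m → arm 1.27 m, τ = 340.4 × 1.27 = 432.3 N·m clockwise.
Weight: 12.3 × 9.81 = 120.7 N down at 1.6 m → arm 1.6 m, τ = 120.7 × 1.6 = 193.1 N·m clockwise.
Total clockwise load moment = 625.4 N·m.
The cable tension T acts at 2.54 m; only its component perpendicular to the bar, T sinθ, produces torque. sinθ = h/√(h²+d²) = 4.9/√(4.9²+2.54²) = 0.8878.
Balancing moments: T × 2.54 × 0.8878 = 625.4, giving T = 625.4 / 2.255 = 277 N.

T ≈ 277 N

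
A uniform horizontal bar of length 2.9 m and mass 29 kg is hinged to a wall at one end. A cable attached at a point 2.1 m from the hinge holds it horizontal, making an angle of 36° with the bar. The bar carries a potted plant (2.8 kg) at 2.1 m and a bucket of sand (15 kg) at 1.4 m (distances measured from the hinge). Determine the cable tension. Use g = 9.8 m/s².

Choose the hinge as the axis so the unknown hinge reaction has zero arm there.
Beam weight: 29 × 9.8 = 284.2 N down at 1.45 m → arm 1.45 m, τ = 284.2 × 1.45 = 412.1 N·m clockwise.
Potted plant: 2.8 × 9.8 = 27.44 N down at 2.1 m → arm 2.1 m, τ = 27.44 × 2.1 = 57.62 N·m clockwise.
Bucket of sand: 15 × 9.8 = 147 N down at 1.4 m → arm 1.4 m, τ = 147 × 1.4 = 205.8 N·m clockwise.
Total clockwise load moment = 675.5 N·m.
The cable tension T acts at 2.1 m; only its component perpendicular to the bar, T sinθ, produces torque. sin 36° = 0.5878.
Balancing moments: T × 2.1 × 0.5878 = 675.5, giving T = 675.5 / 1.234 = 547 N.

T ≈ 547 N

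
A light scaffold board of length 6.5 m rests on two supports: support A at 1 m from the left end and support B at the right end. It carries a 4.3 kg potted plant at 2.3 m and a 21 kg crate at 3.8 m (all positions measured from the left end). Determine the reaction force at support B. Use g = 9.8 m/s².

R_B ≈ 115 N

Sum moments about support A (its reaction then has zero moment arm).
Potted plant: 4.3 × 9.8 = 42.14 N down at 2.3 m → arm 1.3 m, τ = 42.14 × 1.3 = 54.78 N·m clockwise.
Crate: 21 × 9.8 = 205.8 N down at 3.8 m → arm 2.8 m, τ = 205.8 × 2.8 = 576.2 N·m clockwise.
Net load moment about support A = 631 N·m clockwise.
Reaction R at support B is upward at 6.5 m, arm 5.5 m → moment R × 5.5 counterclockwise.
Στ = 0 ⇒ R × 5.5 = 631 ⇒ R = 115 N.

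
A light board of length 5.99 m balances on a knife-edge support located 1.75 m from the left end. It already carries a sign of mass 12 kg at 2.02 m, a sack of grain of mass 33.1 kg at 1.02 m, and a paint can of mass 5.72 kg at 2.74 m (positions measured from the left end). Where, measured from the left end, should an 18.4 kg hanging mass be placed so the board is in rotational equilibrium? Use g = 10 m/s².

Taking torques about the knife-edge support (at 1.75 m from the left end):
Sign: 12 × 10 = 120 N down at 2.02 m → arm 0.27 m, τ = 120 × 0.27 = 32.4 N·m clockwise.
Sack of grain: 33.1 × 10 = 331 N down at 1.02 m → arm 0.73 m, τ = 331 × 0.73 = 241.6 N·m counterclockwise.
Paint can: 5.72 × 10 = 57.2 N down at 2.74 m → arm 0.99 m, τ = 57.2 × 0.99 = 56.63 N·m clockwise.
Net moment of existing loads = 152.6 N·m counterclockwise.
The hanging mass weighs 18.4 × 10 = 184 N and must supply an equal clockwise moment, so its lever arm about the knife-edge support is 152.6 / 184 = 0.829 m.
That puts it at 1.75 + 0.829 = 2.58 m from the left end.

x ≈ 2.58 m from the left end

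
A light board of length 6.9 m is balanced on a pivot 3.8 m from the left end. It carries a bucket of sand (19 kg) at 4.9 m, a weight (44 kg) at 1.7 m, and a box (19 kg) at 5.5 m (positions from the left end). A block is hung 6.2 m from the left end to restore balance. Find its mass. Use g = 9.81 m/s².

m ≈ 16.3 kg

Take moments about the pivot (at 3.8 m from the left end).
Bucket of sand: 19 × 9.81 = 186.4 N down at 4.9 m → arm 1.1 m, τ = 186.4 × 1.1 = 205 N·m clockwise.
Weight: 44 × 9.81 = 431.6 N down at 1.7 m → arm 2.1 m, τ = 431.6 × 2.1 = 906.4 N·m counterclockwise.
Box: 19 × 9.81 = 186.4 N down at 5.5 m → arm 1.7 m, τ = 186.4 × 1.7 = 316.9 N·m clockwise.
Net moment of known loads = 384.5 N·m counterclockwise.
An unknown mass m at 6.2 m has arm 2.4 m; its moment is m·g·2.4 clockwise.
Στ = 0 ⇒ m × 9.81 × 2.4 = 384.5 ⇒ m = 384.5 / (9.81 × 2.4) = 16.3 kg.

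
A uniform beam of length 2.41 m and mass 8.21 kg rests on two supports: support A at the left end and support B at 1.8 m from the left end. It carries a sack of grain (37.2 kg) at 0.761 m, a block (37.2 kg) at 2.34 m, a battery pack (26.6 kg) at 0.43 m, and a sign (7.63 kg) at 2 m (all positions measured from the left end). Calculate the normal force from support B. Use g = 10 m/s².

R_B ≈ 844 N

Take moments about support A.
Beam weight: 8.21 × 10 = 82.1 N down at 1.205 m → arm 1.205 m, τ = 82.1 × 1.205 = 98.93 N·m clockwise.
Sack of grain: 37.2 × 10 = 372 N down at 0.761 m → arm 0.761 m, τ = 372 × 0.761 = 283.1 N·m clockwise.
Block: 37.2 × 10 = 372 N down at 2.34 m → arm 2.34 m, τ = 372 × 2.34 = 870.5 N·m clockwise.
Battery pack: 26.6 × 10 = 266 N down at 0.43 m → arm 0.43 m, τ = 266 × 0.43 = 114.4 N·m clockwise.
Sign: 7.63 × 10 = 76.3 N down at 2 m → arm 2 m, τ = 76.3 × 2 = 152.6 N·m clockwise.
Net load moment about support A = 1520 N·m clockwise.
Reaction R at support B is upward at 1.8 m, arm 1.8 m → moment R × 1.8 counterclockwise.
Balancing moments: R × 1.8 = 1520, giving R = 844 N.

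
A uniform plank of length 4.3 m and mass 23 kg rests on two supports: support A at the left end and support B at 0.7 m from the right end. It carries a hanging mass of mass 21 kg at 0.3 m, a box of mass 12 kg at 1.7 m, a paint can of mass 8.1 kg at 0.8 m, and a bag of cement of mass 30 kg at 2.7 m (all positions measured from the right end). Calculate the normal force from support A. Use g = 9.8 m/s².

Taking torques about support B:
Beam weight: 23 × 9.8 = 225.4 N down at 2.15 m → arm 1.45 m, τ = 225.4 × 1.45 = 326.8 N·m counterclockwise.
Hanging mass: 21 × 9.8 = 205.8 N down at 0.3 m → arm 0.4 m, τ = 205.8 × 0.4 = 82.32 N·m clockwise.
Box: 12 × 9.8 = 117.6 N down at 1.7 m → arm 1 m, τ = 117.6 × 1 = 117.6 N·m counterclockwise.
Paint can: 8.1 × 9.8 = 79.38 N down at 0.8 m → arm 0.1 m, τ = 79.38 × 0.1 = 7.938 N·m counterclockwise.
Bag of cement: 30 × 9.8 = 294 N down at 2.7 m → arm 2 m, τ = 294 × 2 = 588 N·m counterclockwise.
Net load moment about support B = 958 N·m counterclockwise.
Reaction R at support A is upward at 4.3 m, arm 3.6 m → moment R × 3.6 clockwise.
Στ = 0 ⇒ R × 3.6 = 958 ⇒ R = 266 N.

R_A ≈ 266 N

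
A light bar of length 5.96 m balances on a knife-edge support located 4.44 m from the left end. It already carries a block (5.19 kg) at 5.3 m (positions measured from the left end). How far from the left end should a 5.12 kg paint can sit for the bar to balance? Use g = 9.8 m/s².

Taking torques about the knife-edge support (at 4.44 m from the left end):
Block: 5.19 × 9.8 = 50.86 N down at 5.3 m → arm 0.86 m, τ = 50.86 × 0.86 = 43.74 N·m clockwise.
Net moment of existing loads = 43.74 N·m clockwise.
The paint can weighs 5.12 × 9.8 = 50.18 N and must supply an equal counterclockwise moment, so its lever arm about the knife-edge support is 43.74 / 50.18 = 0.872 m.
That puts it at 4.44 − 0.872 = 3.57 m from the left end.

x ≈ 3.57 m from the left end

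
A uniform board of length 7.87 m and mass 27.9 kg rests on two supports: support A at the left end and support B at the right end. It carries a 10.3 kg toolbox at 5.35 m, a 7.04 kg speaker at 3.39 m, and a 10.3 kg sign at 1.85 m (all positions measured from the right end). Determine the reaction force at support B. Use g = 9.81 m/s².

Sum moments about support A (its reaction then has zero moment arm).
Beam weight: 27.9 × 9.81 = 273.7 N down at 3.935 m → arm 3.935 m, τ = 273.7 × 3.935 = 1077 N·m clockwise.
Toolbox: 10.3 × 9.81 = 101 N down at 5.35 m → arm 2.52 m, τ = 101 × 2.52 = 254.5 N·m clockwise.
Speaker: 7.04 × 9.81 = 69.06 N down at 3.39 m → arm 4.48 m, τ = 69.06 × 4.48 = 309.4 N·m clockwise.
Sign: 10.3 × 9.81 = 101 N down at 1.85 m → arm 6.02 m, τ = 101 × 6.02 = 608 N·m clockwise.
Net load moment about support A = 2249 N·m clockwise.
Reaction R at support B is upward at 0 m, arm 7.87 m → moment R × 7.87 counterclockwise.
Setting net torque to zero: R × 7.87 = 2249 → R = 286 N.

R_B ≈ 286 N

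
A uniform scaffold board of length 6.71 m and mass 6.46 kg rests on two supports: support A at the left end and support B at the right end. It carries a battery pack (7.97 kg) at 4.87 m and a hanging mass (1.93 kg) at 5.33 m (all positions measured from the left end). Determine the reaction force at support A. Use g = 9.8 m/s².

Sum moments about support B (its reaction then has zero moment arm).
Beam weight: 6.46 × 9.8 = 63.31 N down at 3.355 m → arm 3.355 m, τ = 63.31 × 3.355 = 212.4 N·m counterclockwise.
Battery pack: 7.97 × 9.8 = 78.11 N down at 4.87 m → arm 1.84 m, τ = 78.11 × 1.84 = 143.7 N·m counterclockwise.
Hanging mass: 1.93 × 9.8 = 18.91 N down at 5.33 m → arm 1.38 m, τ = 18.91 × 1.38 = 26.1 N·m counterclockwise.
Net load moment about support B = 382.2 N·m counterclockwise.
Reaction R at support A is upward at 0 m, arm 6.71 m → moment R × 6.71 clockwise.
For rotational equilibrium, R × 6.71 = 382.2, so R = 57 N.

R_A ≈ 57 N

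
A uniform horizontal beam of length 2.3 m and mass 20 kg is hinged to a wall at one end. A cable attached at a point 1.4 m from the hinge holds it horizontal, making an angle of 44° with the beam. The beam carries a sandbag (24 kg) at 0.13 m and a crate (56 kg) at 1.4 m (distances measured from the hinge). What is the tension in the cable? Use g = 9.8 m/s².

T ≈ 1050 N

Take moments about the hinge.
Beam weight: 20 × 9.8 = 196 N down at 1.15 m → arm 1.15 m, τ = 196 × 1.15 = 225.4 N·m clockwise.
Sandbag: 24 × 9.8 = 235.2 N down at 0.13 m → arm 0.13 m, τ = 235.2 × 0.13 = 30.58 N·m clockwise.
Crate: 56 × 9.8 = 548.8 N down at 1.4 m → arm 1.4 m, τ = 548.8 × 1.4 = 768.3 N·m clockwise.
Total clockwise load moment = 1024 N·m.
The cable tension T acts at 1.4 m; only its component perpendicular to the beam, T sinθ, produces torque. sin 44° = 0.6947.
Στ = 0 ⇒ T × 1.4 × 0.6947 = 1024 ⇒ T = 1024 / 0.9726 = 1050 N.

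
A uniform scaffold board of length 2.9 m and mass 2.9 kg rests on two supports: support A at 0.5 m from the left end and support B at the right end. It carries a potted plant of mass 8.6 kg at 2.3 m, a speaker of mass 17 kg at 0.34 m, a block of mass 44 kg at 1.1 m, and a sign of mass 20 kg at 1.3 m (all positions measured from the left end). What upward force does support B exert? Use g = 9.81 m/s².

R_B ≈ 237 N

Choose support A as the axis so its reaction then has zero moment arm.
Beam weight: 2.9 × 9.81 = 28.45 N down at 1.45 m → arm 0.95 m, τ = 28.45 × 0.95 = 27.03 N·m clockwise.
Potted plant: 8.6 × 9.81 = 84.37 N down at 2.3 m → arm 1.8 m, τ = 84.37 × 1.8 = 151.9 N·m clockwise.
Speaker: 17 × 9.81 = 166.8 N down at 0.34 m → arm 0.16 m, τ = 166.8 × 0.16 = 26.69 N·m counterclockwise.
Block: 44 × 9.81 = 431.6 N down at 1.1 m → arm 0.6 m, τ = 431.6 × 0.6 = 259 N·m clockwise.
Sign: 20 × 9.81 = 196.2 N down at 1.3 m → arm 0.8 m, τ = 196.2 × 0.8 = 157 N·m clockwise.
Net load moment about support A = 568.2 N·m clockwise.
Reaction R at support B is upward at 2.9 m, arm 2.4 m → moment R × 2.4 counterclockwise.
Balancing moments: R × 2.4 = 568.2, giving R = 237 N.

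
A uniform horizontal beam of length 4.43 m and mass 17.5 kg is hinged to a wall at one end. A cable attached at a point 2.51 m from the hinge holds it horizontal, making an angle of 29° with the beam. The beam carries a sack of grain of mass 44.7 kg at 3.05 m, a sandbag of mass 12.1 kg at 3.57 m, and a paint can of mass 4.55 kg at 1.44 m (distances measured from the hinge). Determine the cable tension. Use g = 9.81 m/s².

Sum moments about the hinge (the unknown hinge reaction has zero arm there).
Beam weight: 17.5 × 9.81 = 171.7 N down at 2.215 m → arm 2.215 m, τ = 171.7 × 2.215 = 380.3 N·m clockwise.
Sack of grain: 44.7 × 9.81 = 438.5 N down at 3.05 m → arm 3.05 m, τ = 438.5 × 3.05 = 1337 N·m clockwise.
Sandbag: 12.1 × 9.81 = 118.7 N down at 3.57 m → arm 3.57 m, τ = 118.7 × 3.57 = 423.8 N·m clockwise.
Paint can: 4.55 × 9.81 = 44.64 N down at 1.44 m → arm 1.44 m, τ = 44.64 × 1.44 = 64.28 N·m clockwise.
Total clockwise load moment = 2205 N·m.
The cable tension T acts at 2.51 m; only its component perpendicular to the beam, T sinθ, produces torque. sin 29° = 0.4848.
Setting net torque to zero: T × 2.51 × 0.4848 = 2205 → T = 2205 / 1.217 = 1810 N.

T ≈ 1810 N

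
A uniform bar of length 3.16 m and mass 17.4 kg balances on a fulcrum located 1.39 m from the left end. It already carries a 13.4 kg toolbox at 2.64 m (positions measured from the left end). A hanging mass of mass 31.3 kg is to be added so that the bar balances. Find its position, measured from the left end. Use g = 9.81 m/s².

About the fulcrum (at 1.39 m from the left end):
Beam weight: 17.4 × 9.81 = 170.7 N down at 1.58 m → arm 0.19 m, τ = 170.7 × 0.19 = 32.43 N·m clockwise.
Toolbox: 13.4 × 9.81 = 131.5 N down at 2.64 m → arm 1.25 m, τ = 131.5 × 1.25 = 164.4 N·m clockwise.
Net moment of existing loads = 196.8 N·m clockwise.
The hanging mass weighs 31.3 × 9.81 = 307.1 N and must supply an equal counterclockwise moment, so its lever arm about the fulcrum is 196.8 / 307.1 = 0.641 m.
That puts it at 1.39 − 0.641 = 0.749 m from the left end.

x ≈ 0.749 m from the left end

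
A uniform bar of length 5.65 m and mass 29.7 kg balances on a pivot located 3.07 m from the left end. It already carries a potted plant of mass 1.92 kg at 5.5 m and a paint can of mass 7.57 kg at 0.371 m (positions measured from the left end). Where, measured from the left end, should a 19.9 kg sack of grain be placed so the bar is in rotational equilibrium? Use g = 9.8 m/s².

x ≈ 4.23 m from the left end

About the pivot (at 3.07 m from the left end):
Beam weight: 29.7 × 9.8 = 291.1 N down at 2.825 m → arm 0.245 m, τ = 291.1 × 0.245 = 71.32 N·m counterclockwise.
Potted plant: 1.92 × 9.8 = 18.82 N down at 5.5 m → arm 2.43 m, τ = 18.82 × 2.43 = 45.73 N·m clockwise.
Paint can: 7.57 × 9.8 = 74.19 N down at 0.371 m → arm 2.699 m, τ = 74.19 × 2.699 = 200.2 N·m counterclockwise.
Net moment of existing loads = 225.8 N·m counterclockwise.
The sack of grain weighs 19.9 × 9.8 = 195 N and must supply an equal clockwise moment, so its lever arm about the pivot is 225.8 / 195 = 1.16 m.
That puts it at 3.07 + 1.16 = 4.23 m from the left end.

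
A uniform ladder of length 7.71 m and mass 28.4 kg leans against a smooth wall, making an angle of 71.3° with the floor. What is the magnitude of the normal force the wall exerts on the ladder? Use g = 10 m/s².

N_wall ≈ 48.1 N

About the foot of the ladder:
Ladder weight 28.4×10 = 284 N acts at 3.855 m along the ladder; its horizontal arm is 3.855·cos71.3° = 1.236 m → τ = 351 N·m clockwise.
Wall normal N acts horizontally at the top; its moment arm is the height L sinθ = 7.71·sin71.3° = 7.303 m, counterclockwise.
Setting net torque to zero: N × 7.303 = 351 → N = 48.1 N.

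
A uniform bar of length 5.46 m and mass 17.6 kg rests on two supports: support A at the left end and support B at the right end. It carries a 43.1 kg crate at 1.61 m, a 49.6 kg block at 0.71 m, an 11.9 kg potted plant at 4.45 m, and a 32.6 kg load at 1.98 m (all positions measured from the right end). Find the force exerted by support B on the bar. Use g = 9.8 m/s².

R_B ≈ 1030 N

Take moments about support A.
Beam weight: 17.6 × 9.8 = 172.5 N down at 2.73 m → arm 2.73 m, τ = 172.5 × 2.73 = 470.9 N·m clockwise.
Crate: 43.1 × 9.8 = 422.4 N down at 1.61 m → arm 3.85 m, τ = 422.4 × 3.85 = 1626 N·m clockwise.
Block: 49.6 × 9.8 = 486.1 N down at 0.71 m → arm 4.75 m, τ = 486.1 × 4.75 = 2309 N·m clockwise.
Potted plant: 11.9 × 9.8 = 116.6 N down at 4.45 m → arm 1.01 m, τ = 116.6 × 1.01 = 117.8 N·m clockwise.
Load: 32.6 × 9.8 = 319.5 N down at 1.98 m → arm 3.48 m, τ = 319.5 × 3.48 = 1112 N·m clockwise.
Net load moment about support A = 5636 N·m clockwise.
Reaction R at support B is upward at 0 m, arm 5.46 m → moment R × 5.46 counterclockwise.
Balancing moments: R × 5.46 = 5636, giving R = 1030 N.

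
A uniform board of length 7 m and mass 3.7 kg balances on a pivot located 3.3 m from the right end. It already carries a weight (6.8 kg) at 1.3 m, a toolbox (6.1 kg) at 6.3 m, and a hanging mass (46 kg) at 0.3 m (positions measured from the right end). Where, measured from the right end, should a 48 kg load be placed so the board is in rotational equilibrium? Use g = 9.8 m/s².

Taking torques about the pivot (at 3.3 m from the right end):
Beam weight: 3.7 × 9.8 = 36.26 N down at 3.5 m → arm 0.2 m, τ = 36.26 × 0.2 = 7.252 N·m counterclockwise.
Weight: 6.8 × 9.8 = 66.64 N down at 1.3 m → arm 2 m, τ = 66.64 × 2 = 133.3 N·m clockwise.
Toolbox: 6.1 × 9.8 = 59.78 N down at 6.3 m → arm 3 m, τ = 59.78 × 3 = 179.3 N·m counterclockwise.
Hanging mass: 46 × 9.8 = 450.8 N down at 0.3 m → arm 3 m, τ = 450.8 × 3 = 1352 N·m clockwise.
Net moment of existing loads = 1299 N·m clockwise.
The load weighs 48 × 9.8 = 470.4 N and must supply an equal counterclockwise moment, so its lever arm about the pivot is 1299 / 470.4 = 2.76 m.
That puts it at 3.3 + 2.76 = 6.06 m from the right end.

x ≈ 6.06 m from the right end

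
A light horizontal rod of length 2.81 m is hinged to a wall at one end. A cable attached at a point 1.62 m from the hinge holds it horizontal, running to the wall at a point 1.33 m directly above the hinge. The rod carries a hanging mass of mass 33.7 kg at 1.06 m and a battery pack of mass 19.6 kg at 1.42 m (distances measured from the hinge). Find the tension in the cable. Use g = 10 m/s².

Taking torques about the hinge:
Hanging mass: 33.7 × 10 = 337 N down at 1.06 m → arm 1.06 m, τ = 337 × 1.06 = 357.2 N·m clockwise.
Battery pack: 19.6 × 10 = 196 N down at 1.42 m → arm 1.42 m, τ = 196 × 1.42 = 278.3 N·m clockwise.
Total clockwise load moment = 635.5 N·m.
The cable tension T acts at 1.62 m; only its component perpendicular to the rod, T sinθ, produces torque. sinθ = h/√(h²+d²) = 1.33/√(1.33²+1.62²) = 0.6345.
For rotational equilibrium, T × 1.62 × 0.6345 = 635.5, so T = 635.5 / 1.028 = 618 N.

T ≈ 618 N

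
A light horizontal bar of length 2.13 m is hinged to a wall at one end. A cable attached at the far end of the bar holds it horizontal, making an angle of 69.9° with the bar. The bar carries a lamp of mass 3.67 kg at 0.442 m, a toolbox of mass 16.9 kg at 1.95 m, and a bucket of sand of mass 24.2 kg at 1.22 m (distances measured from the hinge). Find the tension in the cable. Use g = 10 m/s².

T ≈ 320 N

Choose the hinge as the axis so the unknown hinge reaction has zero arm there.
Lamp: 3.67 × 10 = 36.7 N down at 0.442 m → arm 0.442 m, τ = 36.7 × 0.442 = 16.22 N·m clockwise.
Toolbox: 16.9 × 10 = 169 N down at 1.95 m → arm 1.95 m, τ = 169 × 1.95 = 329.6 N·m clockwise.
Bucket of sand: 24.2 × 10 = 242 N down at 1.22 m → arm 1.22 m, τ = 242 × 1.22 = 295.2 N·m clockwise.
Total clockwise load moment = 641 N·m.
The cable tension T acts at 2.13 m; only its component perpendicular to the bar, T sinθ, produces torque. sin 69.9° = 0.9391.
For rotational equilibrium, T × 2.13 × 0.9391 = 641, so T = 641 / 2 = 320 N.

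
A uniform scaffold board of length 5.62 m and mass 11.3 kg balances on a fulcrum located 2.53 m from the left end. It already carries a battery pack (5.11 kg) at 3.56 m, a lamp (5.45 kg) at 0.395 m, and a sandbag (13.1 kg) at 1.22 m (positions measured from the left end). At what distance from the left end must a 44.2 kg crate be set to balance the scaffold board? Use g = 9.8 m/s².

About the fulcrum (at 2.53 m from the left end):
Beam weight: 11.3 × 9.8 = 110.7 N down at 2.81 m → arm 0.28 m, τ = 110.7 × 0.28 = 31 N·m clockwise.
Battery pack: 5.11 × 9.8 = 50.08 N down at 3.56 m → arm 1.03 m, τ = 50.08 × 1.03 = 51.58 N·m clockwise.
Lamp: 5.45 × 9.8 = 53.41 N down at 0.395 m → arm 2.135 m, τ = 53.41 × 2.135 = 114 N·m counterclockwise.
Sandbag: 13.1 × 9.8 = 128.4 N down at 1.22 m → arm 1.31 m, τ = 128.4 × 1.31 = 168.2 N·m counterclockwise.
Net moment of existing loads = 199.6 N·m counterclockwise.
The crate weighs 44.2 × 9.8 = 433.2 N and must supply an equal clockwise moment, so its lever arm about the fulcrum is 199.6 / 433.2 = 0.461 m.
That puts it at 2.53 + 0.461 = 2.99 m from the left end.

x ≈ 2.99 m from the left end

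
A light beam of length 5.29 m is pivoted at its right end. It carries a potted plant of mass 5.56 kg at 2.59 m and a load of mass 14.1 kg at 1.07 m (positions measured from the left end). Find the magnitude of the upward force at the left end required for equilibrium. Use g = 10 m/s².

F ≈ 141 N

Sum moments about the right end (the unknown pivot reaction has zero arm there).
Potted plant: 5.56 × 10 = 55.6 N down at 2.59 m → arm 2.7 m, τ = 55.6 × 2.7 = 150.1 N·m counterclockwise.
Load: 14.1 × 10 = 141 N down at 1.07 m → arm 4.22 m, τ = 141 × 4.22 = 595 N·m counterclockwise.
Net moment of the loads = 745.1 N·m counterclockwise.
The upward force F acts at the left end, arm 5.29 m, giving F × 5.29 clockwise.
Στ = 0 ⇒ F × 5.29 = 745.1 ⇒ F = 745.1 / 5.29 = 141 N.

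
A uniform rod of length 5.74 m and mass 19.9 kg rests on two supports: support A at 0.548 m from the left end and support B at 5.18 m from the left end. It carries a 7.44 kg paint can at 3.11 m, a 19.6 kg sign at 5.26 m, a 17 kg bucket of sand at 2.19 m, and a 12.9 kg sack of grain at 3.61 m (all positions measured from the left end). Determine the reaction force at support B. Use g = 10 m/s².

About support A:
Beam weight: 19.9 × 10 = 199 N down at 2.87 m → arm 2.322 m, τ = 199 × 2.322 = 462.1 N·m clockwise.
Paint can: 7.44 × 10 = 74.4 N down at 3.11 m → arm 2.562 m, τ = 74.4 × 2.562 = 190.6 N·m clockwise.
Sign: 19.6 × 10 = 196 N down at 5.26 m → arm 4.712 m, τ = 196 × 4.712 = 923.6 N·m clockwise.
Bucket of sand: 17 × 10 = 170 N down at 2.19 m → arm 1.642 m, τ = 170 × 1.642 = 279.1 N·m clockwise.
Sack of grain: 12.9 × 10 = 129 N down at 3.61 m → arm 3.062 m, τ = 129 × 3.062 = 395 N·m clockwise.
Net load moment about support A = 2250 N·m clockwise.
Reaction R at support B is upward at 5.18 m, arm 4.632 m → moment R × 4.632 counterclockwise.
Στ = 0 ⇒ R × 4.632 = 2250 ⇒ R = 486 N.

R_B ≈ 486 N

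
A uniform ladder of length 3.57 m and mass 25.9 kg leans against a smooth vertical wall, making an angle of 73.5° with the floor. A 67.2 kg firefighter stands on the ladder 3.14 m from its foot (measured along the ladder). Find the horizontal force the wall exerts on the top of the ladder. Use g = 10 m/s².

N_wall ≈ 213 N

Sum moments about the foot of the ladder (the floor normal and friction both act there and drop out).
Ladder weight 25.9×10 = 259 N acts at 1.785 m along the ladder; its horizontal arm is 1.785·cos73.5° = 0.507 m → τ = 131.3 N·m clockwise.
Firefighter: 67.2×10 = 672 N at 3.14 m → arm 0.8918 m → τ = 599.3 N·m clockwise.
Wall normal N acts horizontally at the top; its moment arm is the height L sinθ = 3.57·sin73.5° = 3.423 m, counterclockwise.
For rotational equilibrium, N × 3.423 = 730.6, so N = 213 N.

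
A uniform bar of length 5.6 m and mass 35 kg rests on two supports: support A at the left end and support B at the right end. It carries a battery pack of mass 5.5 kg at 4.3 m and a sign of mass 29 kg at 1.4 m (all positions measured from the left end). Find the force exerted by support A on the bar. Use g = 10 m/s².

R_A ≈ 405 N

Choose support B as the axis so its reaction then has zero moment arm.
Beam weight: 35 × 10 = 350 N down at 2.8 m → arm 2.8 m, τ = 350 × 2.8 = 980 N·m counterclockwise.
Battery pack: 5.5 × 10 = 55 N down at 4.3 m → arm 1.3 m, τ = 55 × 1.3 = 71.5 N·m counterclockwise.
Sign: 29 × 10 = 290 N down at 1.4 m → arm 4.2 m, τ = 290 × 4.2 = 1218 N·m counterclockwise.
Net load moment about support B = 2270 N·m counterclockwise.
Reaction R at support A is upward at 0 m, arm 5.6 m → moment R × 5.6 clockwise.
Στ = 0 ⇒ R × 5.6 = 2270 ⇒ R = 405 N.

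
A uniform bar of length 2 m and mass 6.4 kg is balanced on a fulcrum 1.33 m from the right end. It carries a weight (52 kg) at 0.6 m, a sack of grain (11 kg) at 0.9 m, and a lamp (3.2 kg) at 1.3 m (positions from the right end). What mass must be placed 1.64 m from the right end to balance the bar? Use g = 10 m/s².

m ≈ 145 kg

About the fulcrum (at 1.33 m from the right end):
Beam weight: 6.4 × 10 = 64 N down at 1 m → arm 0.33 m, τ = 64 × 0.33 = 21.12 N·m clockwise.
Weight: 52 × 10 = 520 N down at 0.6 m → arm 0.73 m, τ = 520 × 0.73 = 379.6 N·m clockwise.
Sack of grain: 11 × 10 = 110 N down at 0.9 m → arm 0.43 m, τ = 110 × 0.43 = 47.3 N·m clockwise.
Lamp: 3.2 × 10 = 32 N down at 1.3 m → arm 0.03 m, τ = 32 × 0.03 = 0.96 N·m clockwise.
Net moment of known loads = 449 N·m clockwise.
An unknown mass m at 1.64 m has arm 0.31 m; its moment is m·g·0.31 counterclockwise.
Balancing moments: m × 10 × 0.31 = 449, giving m = 449 / (10 × 0.31) = 145 kg.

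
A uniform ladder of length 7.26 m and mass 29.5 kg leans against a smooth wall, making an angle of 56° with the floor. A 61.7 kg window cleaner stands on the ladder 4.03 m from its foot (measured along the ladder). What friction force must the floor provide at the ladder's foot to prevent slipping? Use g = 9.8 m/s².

f ≈ 324 N

Taking torques about the foot of the ladder:
Ladder weight 29.5×9.8 = 289.1 N acts at 3.63 m along the ladder; its horizontal arm is 3.63·cos56° = 2.03 m → τ = 586.9 N·m clockwise.
Window cleaner: 61.7×9.8 = 604.7 N at 4.03 m → arm 2.254 m → τ = 1363 N·m clockwise.
Wall normal N acts horizontally at the top; its moment arm is the height L sinθ = 7.26·sin56° = 6.019 m, counterclockwise.
Setting net torque to zero: N × 6.019 = 1950 → N = 324 N.
ΣFx = 0: friction at the foot balances the wall's push, so f = N_wall = 324 N.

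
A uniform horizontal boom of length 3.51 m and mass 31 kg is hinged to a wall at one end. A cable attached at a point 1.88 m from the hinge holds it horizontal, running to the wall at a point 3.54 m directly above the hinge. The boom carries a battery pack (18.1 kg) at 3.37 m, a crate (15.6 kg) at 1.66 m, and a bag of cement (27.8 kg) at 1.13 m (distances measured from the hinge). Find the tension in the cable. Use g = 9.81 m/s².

Take moments about the hinge.
Beam weight: 31 × 9.81 = 304.1 N down at 1.755 m → arm 1.755 m, τ = 304.1 × 1.755 = 533.7 N·m clockwise.
Battery pack: 18.1 × 9.81 = 177.6 N down at 3.37 m → arm 3.37 m, τ = 177.6 × 3.37 = 598.5 N·m clockwise.
Crate: 15.6 × 9.81 = 153 N down at 1.66 m → arm 1.66 m, τ = 153 × 1.66 = 254 N·m clockwise.
Bag of cement: 27.8 × 9.81 = 272.7 N down at 1.13 m → arm 1.13 m, τ = 272.7 × 1.13 = 308.2 N·m clockwise.
Total clockwise load moment = 1694 N·m.
The cable tension T acts at 1.88 m; only its component perpendicular to the boom, T sinθ, produces torque. sinθ = h/√(h²+d²) = 3.54/√(3.54²+1.88²) = 0.8832.
Στ = 0 ⇒ T × 1.88 × 0.8832 = 1694 ⇒ T = 1694 / 1.66 = 1020 N.

T ≈ 1020 N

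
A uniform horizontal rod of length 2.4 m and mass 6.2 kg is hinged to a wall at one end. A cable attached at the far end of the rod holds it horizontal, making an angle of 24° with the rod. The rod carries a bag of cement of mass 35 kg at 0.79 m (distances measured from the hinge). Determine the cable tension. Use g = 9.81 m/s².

Choose the hinge as the axis so the unknown hinge reaction has zero arm there.
Beam weight: 6.2 × 9.81 = 60.82 N down at 1.2 m → arm 1.2 m, τ = 60.82 × 1.2 = 72.98 N·m clockwise.
Bag of cement: 35 × 9.81 = 343.4 N down at 0.79 m → arm 0.79 m, τ = 343.4 × 0.79 = 271.3 N·m clockwise.
Total clockwise load moment = 344.3 N·m.
The cable tension T acts at 2.4 m; only its component perpendicular to the rod, T sinθ, produces torque. sin 24° = 0.4067.
Balancing moments: T × 2.4 × 0.4067 = 344.3, giving T = 344.3 / 0.9761 = 353 N.

T ≈ 353 N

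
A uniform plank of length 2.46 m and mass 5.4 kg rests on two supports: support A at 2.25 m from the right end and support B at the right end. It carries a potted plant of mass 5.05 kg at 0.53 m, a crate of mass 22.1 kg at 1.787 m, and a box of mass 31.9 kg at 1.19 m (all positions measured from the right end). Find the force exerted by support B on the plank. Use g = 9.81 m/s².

R_B ≈ 254 N

Taking torques about support A:
Beam weight: 5.4 × 9.81 = 52.97 N down at 1.23 m → arm 1.02 m, τ = 52.97 × 1.02 = 54.03 N·m clockwise.
Potted plant: 5.05 × 9.81 = 49.54 N down at 0.53 m → arm 1.72 m, τ = 49.54 × 1.72 = 85.21 N·m clockwise.
Crate: 22.1 × 9.81 = 216.8 N down at 1.787 m → arm 0.463 m, τ = 216.8 × 0.463 = 100.4 N·m clockwise.
Box: 31.9 × 9.81 = 312.9 N down at 1.19 m → arm 1.06 m, τ = 312.9 × 1.06 = 331.7 N·m clockwise.
Net load moment about support A = 571.3 N·m clockwise.
Reaction R at support B is upward at 0 m, arm 2.25 m → moment R × 2.25 counterclockwise.
Balancing moments: R × 2.25 = 571.3, giving R = 254 N.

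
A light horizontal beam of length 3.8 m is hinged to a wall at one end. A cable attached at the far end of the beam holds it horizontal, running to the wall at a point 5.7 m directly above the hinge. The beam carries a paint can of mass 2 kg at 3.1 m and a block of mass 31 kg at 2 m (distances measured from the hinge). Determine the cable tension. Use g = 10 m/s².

T ≈ 216 N

About the hinge:
Paint can: 2 × 10 = 20 N down at 3.1 m → arm 3.1 m, τ = 20 × 3.1 = 62 N·m clockwise.
Block: 31 × 10 = 310 N down at 2 m → arm 2 m, τ = 310 × 2 = 620 N·m clockwise.
Total clockwise load moment = 682 N·m.
The cable tension T acts at 3.8 m; only its component perpendicular to the beam, T sinθ, produces torque. sinθ = h/√(h²+d²) = 5.7/√(5.7²+3.8²) = 0.8321.
Στ = 0 ⇒ T × 3.8 × 0.8321 = 682 ⇒ T = 682 / 3.162 = 216 N.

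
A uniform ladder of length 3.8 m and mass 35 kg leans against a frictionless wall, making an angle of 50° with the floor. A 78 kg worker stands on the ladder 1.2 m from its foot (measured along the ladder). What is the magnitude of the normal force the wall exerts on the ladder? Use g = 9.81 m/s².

N_wall ≈ 347 N

Take moments about the foot of the ladder.
Ladder weight 35×9.81 = 343.4 N acts at 1.9 m along the ladder; its horizontal arm is 1.9·cos50° = 1.221 m → τ = 419.3 N·m clockwise.
Worker: 78×9.81 = 765.2 N at 1.2 m → arm 0.7713 m → τ = 590.2 N·m clockwise.
Wall normal N acts horizontally at the top; its moment arm is the height L sinθ = 3.8·sin50° = 2.911 m, counterclockwise.
Setting net torque to zero: N × 2.911 = 1010 → N = 347 N.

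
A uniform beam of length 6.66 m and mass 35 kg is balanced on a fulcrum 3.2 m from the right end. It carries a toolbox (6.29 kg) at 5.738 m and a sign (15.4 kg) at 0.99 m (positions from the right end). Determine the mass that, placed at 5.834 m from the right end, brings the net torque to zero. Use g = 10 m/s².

m ≈ 5.13 kg

Take moments about the fulcrum (at 3.2 m from the right end).
Beam weight: 35 × 10 = 350 N down at 3.33 m → arm 0.13 m, τ = 350 × 0.13 = 45.5 N·m counterclockwise.
Toolbox: 6.29 × 10 = 62.9 N down at 5.738 m → arm 2.538 m, τ = 62.9 × 2.538 = 159.6 N·m counterclockwise.
Sign: 15.4 × 10 = 154 N down at 0.99 m → arm 2.21 m, τ = 154 × 2.21 = 340.3 N·m clockwise.
Net moment of known loads = 135.2 N·m clockwise.
An unknown mass m at 5.834 m has arm 2.634 m; its moment is m·g·2.634 counterclockwise.
Στ = 0 ⇒ m × 10 × 2.634 = 135.2 ⇒ m = 135.2 / (10 × 2.634) = 5.13 kg.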